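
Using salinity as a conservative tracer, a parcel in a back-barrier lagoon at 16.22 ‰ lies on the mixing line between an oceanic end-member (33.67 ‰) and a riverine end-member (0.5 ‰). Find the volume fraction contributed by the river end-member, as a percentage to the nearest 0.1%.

Let f be the freshwater fraction. Salt balance per unit volume:
f×0.5 + (1−f)×33.67 = 16.22
f = (33.67 − 16.22) / (33.67 − 0.5) = 17.45/33.17 = 0.5261

52.6%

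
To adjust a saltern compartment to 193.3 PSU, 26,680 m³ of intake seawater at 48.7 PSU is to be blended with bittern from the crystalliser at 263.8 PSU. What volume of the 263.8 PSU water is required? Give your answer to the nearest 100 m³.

Salt balance: 26,680×48.7 + V×263.8 = (26,680+V)×193.3
1,299,316 + 263.8V = 5,157,244 + 193.3V
3,857,928 = 70.5V
V = 54,722.38 m³

54700 m³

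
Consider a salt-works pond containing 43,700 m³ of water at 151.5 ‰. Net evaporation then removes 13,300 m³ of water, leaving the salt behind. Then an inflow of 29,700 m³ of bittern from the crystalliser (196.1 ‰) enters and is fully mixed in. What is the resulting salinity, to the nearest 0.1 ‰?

207.1 ‰

After evaporation: salt = 43,700×151.5 = 6,620,550; volume = 43,700 − 13,300 = 30,400 m³
After mixing: salt = 6,620,550 + 29,700×196.1 = 12,444,720; volume = 30,400 + 29,700 = 60,100 m³
S = 12,444,720 / 60,100 = 207.0669 ‰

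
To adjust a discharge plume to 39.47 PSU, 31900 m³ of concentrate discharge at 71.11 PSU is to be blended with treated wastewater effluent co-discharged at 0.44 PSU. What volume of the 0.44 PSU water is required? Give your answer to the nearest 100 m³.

Salt balance: 31,900×71.11 + V×0.44 = (31,900+V)×39.47
2,268,409 + 0.44V = 1,259,093 + 39.47V
1,009,316 = 39.03V
V = 25,860.01 m³

25900 m³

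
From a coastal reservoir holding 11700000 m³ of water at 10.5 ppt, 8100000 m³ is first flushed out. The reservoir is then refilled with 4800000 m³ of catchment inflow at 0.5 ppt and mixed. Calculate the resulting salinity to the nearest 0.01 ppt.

4.79 ppt

Remaining after removal: 3,600,000 m³ at 10.5 ppt (salt = 37,800,000)
After addition: salt = 37,800,000 + 4,800,000×0.5 = 40,200,000; volume = 8,400,000 m³
S = 40,200,000 / 8,400,000 = 4.7857 ppt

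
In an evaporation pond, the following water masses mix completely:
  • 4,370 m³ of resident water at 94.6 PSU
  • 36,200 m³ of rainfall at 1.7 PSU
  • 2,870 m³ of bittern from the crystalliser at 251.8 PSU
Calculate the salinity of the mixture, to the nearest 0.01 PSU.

27.57 PSU

By conservation of dissolved salt,
salt = 4,370×94.6 + 36,200×1.7 + 2,870×251.8 = 413,402 + 61,540 + 722,666 = 1,197,608
volume = 4,370 + 36,200 + 2,870 = 43,440 m³
S = 1,197,608 / 43,440 = 27.5692 PSU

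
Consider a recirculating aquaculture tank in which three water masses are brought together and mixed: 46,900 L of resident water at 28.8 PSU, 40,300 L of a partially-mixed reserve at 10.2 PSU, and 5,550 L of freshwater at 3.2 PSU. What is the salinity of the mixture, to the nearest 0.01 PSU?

Total salt / total volume:
salt = 46,900×28.8 + 40,300×10.2 + 5,550×3.2 = 1,350,720 + 411,060 + 17,760 = 1,779,540
volume = 46,900 + 40,300 + 5,550 = 92,750 L
S = 1,779,540 / 92,750 = 19.1864 PSU

19.19 PSU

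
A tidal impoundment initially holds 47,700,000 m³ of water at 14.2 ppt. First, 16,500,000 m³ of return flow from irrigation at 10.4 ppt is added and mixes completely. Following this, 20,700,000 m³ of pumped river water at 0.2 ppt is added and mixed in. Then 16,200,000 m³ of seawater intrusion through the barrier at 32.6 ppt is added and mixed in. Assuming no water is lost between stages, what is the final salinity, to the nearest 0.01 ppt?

Mass of salt is conserved:
Initial salt = 47,700,000×14.2 = 677,340,000
After stage 1: salt = 677,340,000 + 16,500,000×10.4 = 848,940,000; volume = 64,200,000 m³; S = 13.223 ppt
After stage 2: salt = 848,940,000 + 20,700,000×0.2 = 853,080,000; volume = 84,900,000 m³; S = 10.048 ppt
After stage 3: salt = 853,080,000 + 16,200,000×32.6 = 1,381,200,000; volume = 101,100,000 m³
S = 1,381,200,000 / 101,100,000 = 13.6617 ppt

13.66 ppt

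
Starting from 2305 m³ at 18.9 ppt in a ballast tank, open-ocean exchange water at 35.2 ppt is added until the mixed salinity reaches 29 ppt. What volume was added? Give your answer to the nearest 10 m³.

3750 m³

Salt balance: 2,305×18.9 + V×35.2 = (2,305+V)×29
43,564.5 + 35.2V = 66,845 + 29V
23,280.5 = 6.2V
V = 3,754.92 m³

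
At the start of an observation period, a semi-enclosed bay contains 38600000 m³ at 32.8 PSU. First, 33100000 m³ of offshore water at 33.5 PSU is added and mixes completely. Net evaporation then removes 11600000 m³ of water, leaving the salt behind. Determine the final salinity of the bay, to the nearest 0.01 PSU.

39.52 PSU

After mixing: salt = 38,600,000×32.8 + 33,100,000×33.5 = 2,374,930,000; volume = 71,700,000 m³
After evaporation: salt unchanged = 2,374,930,000; volume = 71,700,000 − 11,600,000 = 60,100,000 m³
S = 2,374,930,000 / 60,100,000 = 39.5163 PSU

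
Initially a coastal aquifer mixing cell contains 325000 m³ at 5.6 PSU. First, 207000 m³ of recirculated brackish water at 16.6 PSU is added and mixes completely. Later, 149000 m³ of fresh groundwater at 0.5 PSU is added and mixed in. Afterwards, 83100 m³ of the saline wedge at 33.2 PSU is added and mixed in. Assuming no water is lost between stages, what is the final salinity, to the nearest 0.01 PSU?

10.59 PSU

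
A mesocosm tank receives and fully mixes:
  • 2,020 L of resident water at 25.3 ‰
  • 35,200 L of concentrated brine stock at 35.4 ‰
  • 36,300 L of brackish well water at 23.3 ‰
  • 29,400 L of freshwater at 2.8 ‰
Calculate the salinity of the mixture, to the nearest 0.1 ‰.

By conservation of dissolved salt,
salt = 2,020×25.3 + 35,200×35.4 + 36,300×23.3 + 29,400×2.8 = 51,106 + 1,246,080 + 845,790 + 82,320 = 2,225,296
volume = 2,020 + 35,200 + 36,300 + 29,400 = 102,920 L
S = 2,225,296 / 102,920 = 21.622 ‰

21.6 ‰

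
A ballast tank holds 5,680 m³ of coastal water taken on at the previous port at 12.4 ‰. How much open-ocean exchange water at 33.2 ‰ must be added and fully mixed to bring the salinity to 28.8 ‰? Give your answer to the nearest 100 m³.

21200 m³

Salt balance: 5,680×12.4 + V×33.2 = (5,680+V)×28.8
70,432 + 33.2V = 163,584 + 28.8V
93,152 = 4.4V
V = 21,170.91 m³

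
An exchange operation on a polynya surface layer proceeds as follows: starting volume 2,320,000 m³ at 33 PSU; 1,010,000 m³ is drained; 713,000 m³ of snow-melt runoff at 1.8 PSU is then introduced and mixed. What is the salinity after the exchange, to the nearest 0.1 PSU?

22.0 PSU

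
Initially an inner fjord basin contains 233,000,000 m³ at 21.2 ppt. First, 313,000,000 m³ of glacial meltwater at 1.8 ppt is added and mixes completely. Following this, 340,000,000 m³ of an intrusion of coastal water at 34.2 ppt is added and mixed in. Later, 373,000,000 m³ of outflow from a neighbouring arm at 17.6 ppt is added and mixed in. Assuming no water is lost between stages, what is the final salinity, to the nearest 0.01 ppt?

18.82 ppt

Mass of salt is conserved:
Initial salt = 233,000,000×21.2 = 4,939,600,000
After stage 1: salt = 4,939,600,000 + 313,000,000×1.8 = 5,503,000,000; volume = 546,000,000 m³; S = 10.079 ppt
After stage 2: salt = 5,503,000,000 + 340,000,000×34.2 = 17,131,000,000; volume = 886,000,000 m³; S = 19.335 ppt
After stage 3: salt = 17,131,000,000 + 373,000,000×17.6 = 23,695,800,000; volume = 1,259,000,000 m³
S = 23,695,800,000 / 1,259,000,000 = 18.8211 ppt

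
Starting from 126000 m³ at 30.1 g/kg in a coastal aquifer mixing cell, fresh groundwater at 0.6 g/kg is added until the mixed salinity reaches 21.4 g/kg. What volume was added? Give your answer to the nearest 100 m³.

Salt balance: 126,000×30.1 + V×0.6 = (126,000+V)×21.4
3,792,600 + 0.6V = 2,696,400 + 21.4V
1,096,200 = 20.8V
V = 52,701.92 m³

52700 m³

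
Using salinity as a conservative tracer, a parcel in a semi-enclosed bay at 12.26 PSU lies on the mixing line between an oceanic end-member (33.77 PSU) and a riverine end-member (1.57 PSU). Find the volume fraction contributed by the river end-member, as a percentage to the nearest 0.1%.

66.8%

Let f be the freshwater fraction. Salt balance per unit volume:
f×1.57 + (1−f)×33.77 = 12.26
f = (33.77 − 12.26) / (33.77 − 1.57) = 21.51/32.2 = 0.668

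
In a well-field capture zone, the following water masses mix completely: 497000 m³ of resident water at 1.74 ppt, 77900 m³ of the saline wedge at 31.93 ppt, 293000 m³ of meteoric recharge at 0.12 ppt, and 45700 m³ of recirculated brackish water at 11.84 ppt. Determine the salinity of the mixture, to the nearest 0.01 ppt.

4.30 ppt

Conserving salt mass:
salt = 497,000×1.74 + 77,900×31.93 + 293,000×0.12 + 45,700×11.84 = 864,780 + 2,487,347 + 35,160 + 541,088 = 3,928,375
volume = 497,000 + 77,900 + 293,000 + 45,700 = 913,600 m³
S = 3,928,375 / 913,600 = 4.2999 ppt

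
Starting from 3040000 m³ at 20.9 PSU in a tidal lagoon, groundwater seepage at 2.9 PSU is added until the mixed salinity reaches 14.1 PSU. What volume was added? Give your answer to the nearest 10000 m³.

1850000 m³

Salt balance: 3,040,000×20.9 + V×2.9 = (3,040,000+V)×14.1
63,536,000 + 2.9V = 42,864,000 + 14.1V
20,672,000 = 11.2V
V = 1,845,714.29 m³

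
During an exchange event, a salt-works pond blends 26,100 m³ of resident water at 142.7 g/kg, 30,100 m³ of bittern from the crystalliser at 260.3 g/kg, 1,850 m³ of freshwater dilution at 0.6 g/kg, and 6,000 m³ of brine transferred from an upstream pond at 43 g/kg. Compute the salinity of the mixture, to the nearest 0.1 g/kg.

184.5 g/kg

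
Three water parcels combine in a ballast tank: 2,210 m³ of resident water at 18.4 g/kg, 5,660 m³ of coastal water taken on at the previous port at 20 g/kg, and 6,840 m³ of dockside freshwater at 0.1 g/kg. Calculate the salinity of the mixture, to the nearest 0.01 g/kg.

10.51 g/kg

Mass of salt is conserved:
salt = 2,210×18.4 + 5,660×20 + 6,840×0.1 = 40,664 + 113,200 + 684 = 154,548
volume = 2,210 + 5,660 + 6,840 = 14,710 m³
S = 154,548 / 14,710 = 10.5063 g/kg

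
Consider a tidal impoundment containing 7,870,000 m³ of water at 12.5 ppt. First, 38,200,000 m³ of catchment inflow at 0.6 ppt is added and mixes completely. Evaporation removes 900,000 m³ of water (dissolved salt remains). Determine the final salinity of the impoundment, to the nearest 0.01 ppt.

After mixing: salt = 7,870,000×12.5 + 38,200,000×0.6 = 121,295,000; volume = 46,070,000 m³
After evaporation: salt unchanged = 121,295,000; volume = 46,070,000 − 900,000 = 45,170,000 m³
S = 121,295,000 / 45,170,000 = 2.6853 ppt

2.69 ppt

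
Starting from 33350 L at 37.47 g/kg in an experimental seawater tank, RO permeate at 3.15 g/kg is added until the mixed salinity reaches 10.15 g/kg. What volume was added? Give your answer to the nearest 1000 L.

Salt balance: 33,350×37.47 + V×3.15 = (33,350+V)×10.15
1,249,624.5 + 3.15V = 338,502.5 + 10.15V
911,122 = 7V
V = 130,160.29 L

130000 L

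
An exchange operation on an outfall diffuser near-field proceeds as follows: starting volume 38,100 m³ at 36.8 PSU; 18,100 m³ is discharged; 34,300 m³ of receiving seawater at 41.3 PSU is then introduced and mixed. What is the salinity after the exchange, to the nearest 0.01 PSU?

39.64 PSU

Remaining after removal: 20,000 m³ at 36.8 PSU (salt = 736,000)
After addition: salt = 736,000 + 34,300×41.3 = 2,152,590; volume = 54,300 m³
S = 2,152,590 / 54,300 = 39.6425 PSU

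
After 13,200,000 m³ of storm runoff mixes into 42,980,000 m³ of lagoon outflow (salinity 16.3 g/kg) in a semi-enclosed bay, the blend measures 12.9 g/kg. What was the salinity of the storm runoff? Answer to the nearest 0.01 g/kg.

Salt balance: 42,980,000×16.3 + 13,200,000×S = 56,180,000×12.9
700,574,000 + 13,200,000·S = 724,722,000
S = (724,722,000 − 700,574,000) / 13,200,000 = 1.8294 g/kg

1.83 g/kg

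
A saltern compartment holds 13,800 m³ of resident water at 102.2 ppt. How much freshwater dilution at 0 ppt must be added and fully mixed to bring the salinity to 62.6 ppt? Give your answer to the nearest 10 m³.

8730 m³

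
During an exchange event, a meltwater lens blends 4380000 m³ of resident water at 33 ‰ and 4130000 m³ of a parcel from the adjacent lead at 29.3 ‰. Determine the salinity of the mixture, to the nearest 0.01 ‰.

Conserving salt mass:
salt = 4,380,000×33 + 4,130,000×29.3 = 144,540,000 + 121,009,000 = 265,549,000
volume = 4,380,000 + 4,130,000 = 8,510,000 m³
S = 265,549,000 / 8,510,000 = 31.2043 ‰

31.20 ‰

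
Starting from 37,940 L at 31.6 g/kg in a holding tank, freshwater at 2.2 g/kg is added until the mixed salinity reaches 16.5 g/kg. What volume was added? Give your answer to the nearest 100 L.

40100 L

Salt balance: 37,940×31.6 + V×2.2 = (37,940+V)×16.5
1,198,904 + 2.2V = 626,010 + 16.5V
572,894 = 14.3V
V = 40,062.52 L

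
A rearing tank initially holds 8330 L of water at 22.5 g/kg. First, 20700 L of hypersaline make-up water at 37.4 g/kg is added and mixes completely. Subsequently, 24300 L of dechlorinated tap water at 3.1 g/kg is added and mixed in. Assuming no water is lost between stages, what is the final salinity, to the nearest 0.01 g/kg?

19.44 g/kg

Conserving salt mass:
Initial salt = 8,330×22.5 = 187,425
After stage 1: salt = 187,425 + 20,700×37.4 = 961,605; volume = 29,030 L; S = 33.125 g/kg
After stage 2: salt = 961,605 + 24,300×3.1 = 1,036,935; volume = 53,330 L
S = 1,036,935 / 53,330 = 19.4437 g/kg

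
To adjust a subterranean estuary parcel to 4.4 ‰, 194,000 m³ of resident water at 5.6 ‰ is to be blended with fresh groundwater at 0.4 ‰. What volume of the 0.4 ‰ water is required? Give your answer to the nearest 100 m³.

Salt balance: 194,000×5.6 + V×0.4 = (194,000+V)×4.4
1,086,400 + 0.4V = 853,600 + 4.4V
232,800 = 4V
V = 58,200 m³

58200 m³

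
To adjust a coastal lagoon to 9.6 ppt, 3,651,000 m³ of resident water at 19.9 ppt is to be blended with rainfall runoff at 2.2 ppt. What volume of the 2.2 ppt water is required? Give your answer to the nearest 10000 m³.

Salt balance: 3,651,000×19.9 + V×2.2 = (3,651,000+V)×9.6
72,654,900 + 2.2V = 35,049,600 + 9.6V
37,605,300 = 7.4V
V = 5,081,797.3 m³

5080000 m³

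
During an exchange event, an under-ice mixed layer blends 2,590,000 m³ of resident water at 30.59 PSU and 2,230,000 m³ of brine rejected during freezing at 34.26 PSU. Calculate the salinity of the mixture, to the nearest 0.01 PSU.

Total salt / total volume:
salt = 2,590,000×30.59 + 2,230,000×34.26 = 79,228,100 + 76,399,800 = 155,627,900
volume = 2,590,000 + 2,230,000 = 4,820,000 m³
S = 155,627,900 / 4,820,000 = 32.2879 PSU

32.29 PSU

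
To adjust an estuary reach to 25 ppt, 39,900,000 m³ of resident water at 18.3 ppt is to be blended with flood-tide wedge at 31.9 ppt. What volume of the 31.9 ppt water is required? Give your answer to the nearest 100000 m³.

Salt balance: 39,900,000×18.3 + V×31.9 = (39,900,000+V)×25
730,170,000 + 31.9V = 997,500,000 + 25V
267,330,000 = 6.9V
V = 38,743,478.26 m³

38700000 m³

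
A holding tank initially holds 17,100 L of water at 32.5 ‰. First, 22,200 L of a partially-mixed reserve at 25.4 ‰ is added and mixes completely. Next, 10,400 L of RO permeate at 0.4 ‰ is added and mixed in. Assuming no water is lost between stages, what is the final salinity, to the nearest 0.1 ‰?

Mass of salt is conserved:
Initial salt = 17,100×32.5 = 555,750
After stage 1: salt = 555,750 + 22,200×25.4 = 1,119,630; volume = 39,300 L; S = 28.489 ‰
After stage 2: salt = 1,119,630 + 10,400×0.4 = 1,123,790; volume = 49,700 L
S = 1,123,790 / 49,700 = 22.6115 ‰

22.6 ‰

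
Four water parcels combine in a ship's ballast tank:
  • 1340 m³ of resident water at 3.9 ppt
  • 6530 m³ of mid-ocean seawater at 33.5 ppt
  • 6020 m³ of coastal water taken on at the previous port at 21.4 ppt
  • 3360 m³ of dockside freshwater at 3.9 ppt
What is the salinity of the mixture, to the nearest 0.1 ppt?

21.2 ppt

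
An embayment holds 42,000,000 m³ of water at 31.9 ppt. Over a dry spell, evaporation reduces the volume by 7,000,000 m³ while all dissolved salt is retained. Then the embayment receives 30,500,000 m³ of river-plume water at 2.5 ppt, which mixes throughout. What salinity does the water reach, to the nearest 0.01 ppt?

After evaporation: salt = 42,000,000×31.9 = 1,339,800,000; volume = 42,000,000 − 7,000,000 = 35,000,000 m³
After mixing: salt = 1,339,800,000 + 30,500,000×2.5 = 1,416,050,000; volume = 35,000,000 + 30,500,000 = 65,500,000 m³
S = 1,416,050,000 / 65,500,000 = 21.6191 ppt

21.62 ppt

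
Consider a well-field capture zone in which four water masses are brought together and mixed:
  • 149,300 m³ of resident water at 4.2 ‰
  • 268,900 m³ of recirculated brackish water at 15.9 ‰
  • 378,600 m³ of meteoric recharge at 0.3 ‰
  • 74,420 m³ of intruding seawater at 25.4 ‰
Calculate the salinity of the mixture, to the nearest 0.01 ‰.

7.93 ‰

By conservation of dissolved salt,
salt = 149,300×4.2 + 268,900×15.9 + 378,600×0.3 + 74,420×25.4 = 627,060 + 4,275,510 + 113,580 + 1,890,268 = 6,906,418
volume = 149,300 + 268,900 + 378,600 + 74,420 = 871,220 m³
S = 6,906,418 / 871,220 = 7.9273 ‰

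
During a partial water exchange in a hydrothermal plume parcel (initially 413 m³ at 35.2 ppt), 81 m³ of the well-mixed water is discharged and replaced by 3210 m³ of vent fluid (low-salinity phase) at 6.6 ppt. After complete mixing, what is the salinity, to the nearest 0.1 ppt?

Remaining after removal: 332 m³ at 35.2 ppt (salt = 11,686.4)
After addition: salt = 11,686.4 + 3,210×6.6 = 32,872.4; volume = 3,542 m³
S = 32,872.4 / 3,542 = 9.2807 ppt

9.3 ppt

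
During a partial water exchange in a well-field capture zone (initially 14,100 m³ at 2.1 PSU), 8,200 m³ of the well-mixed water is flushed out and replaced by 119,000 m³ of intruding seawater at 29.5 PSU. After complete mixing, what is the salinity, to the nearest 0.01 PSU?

Remaining after removal: 5,900 m³ at 2.1 PSU (salt = 12,390)
After addition: salt = 12,390 + 119,000×29.5 = 3,522,890; volume = 124,900 m³
S = 3,522,890 / 124,900 = 28.2057 PSU

28.21 PSU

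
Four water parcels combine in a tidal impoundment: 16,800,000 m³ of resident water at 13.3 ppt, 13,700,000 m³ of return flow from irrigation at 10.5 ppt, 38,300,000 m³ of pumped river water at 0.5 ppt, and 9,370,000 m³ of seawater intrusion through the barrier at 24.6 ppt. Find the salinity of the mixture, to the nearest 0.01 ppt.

7.89 ppt

Weighted by volume,
salt = 16,800,000×13.3 + 13,700,000×10.5 + 38,300,000×0.5 + 9,370,000×24.6 = 223,440,000 + 143,850,000 + 19,150,000 + 230,502,000 = 616,942,000
volume = 16,800,000 + 13,700,000 + 38,300,000 + 9,370,000 = 78,170,000 m³
S = 616,942,000 / 78,170,000 = 7.8923 ppt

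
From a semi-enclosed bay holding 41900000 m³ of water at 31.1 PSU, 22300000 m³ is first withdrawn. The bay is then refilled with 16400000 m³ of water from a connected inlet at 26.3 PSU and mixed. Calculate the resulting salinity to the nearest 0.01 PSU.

Remaining after removal: 19,600,000 m³ at 31.1 PSU (salt = 609,560,000)
After addition: salt = 609,560,000 + 16,400,000×26.3 = 1,040,880,000; volume = 36,000,000 m³
S = 1,040,880,000 / 36,000,000 = 28.9133 PSU

28.91 PSU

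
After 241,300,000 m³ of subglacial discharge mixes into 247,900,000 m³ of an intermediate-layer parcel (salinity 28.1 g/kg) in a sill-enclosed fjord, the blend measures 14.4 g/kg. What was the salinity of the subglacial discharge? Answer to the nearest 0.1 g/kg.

Salt balance: 247,900,000×28.1 + 241,300,000×S = 489,200,000×14.4
6,965,990,000 + 241,300,000·S = 7,044,480,000
S = (7,044,480,000 − 6,965,990,000) / 241,300,000 = 0.3253 g/kg

0.3 g/kg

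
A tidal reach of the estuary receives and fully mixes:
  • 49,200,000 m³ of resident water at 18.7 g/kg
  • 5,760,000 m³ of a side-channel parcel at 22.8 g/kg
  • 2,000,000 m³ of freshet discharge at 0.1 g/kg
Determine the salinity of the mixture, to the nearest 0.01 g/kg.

18.46 g/kg

Total salt / total volume:
salt = 49,200,000×18.7 + 5,760,000×22.8 + 2,000,000×0.1 = 920,040,000 + 131,328,000 + 200,000 = 1,051,568,000
volume = 49,200,000 + 5,760,000 + 2,000,000 = 56,960,000 m³
S = 1,051,568,000 / 56,960,000 = 18.4615 g/kg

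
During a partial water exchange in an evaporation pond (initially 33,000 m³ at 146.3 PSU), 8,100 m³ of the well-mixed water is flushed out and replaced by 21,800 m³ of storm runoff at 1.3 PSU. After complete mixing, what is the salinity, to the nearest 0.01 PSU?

Remaining after removal: 24,900 m³ at 146.3 PSU (salt = 3,642,870)
After addition: salt = 3,642,870 + 21,800×1.3 = 3,671,210; volume = 46,700 m³
S = 3,671,210 / 46,700 = 78.6126 PSU

78.61 PSU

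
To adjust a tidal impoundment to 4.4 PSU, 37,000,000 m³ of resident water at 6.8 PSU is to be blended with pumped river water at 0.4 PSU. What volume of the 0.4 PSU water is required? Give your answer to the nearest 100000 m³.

22200000 m³

Salt balance: 37,000,000×6.8 + V×0.4 = (37,000,000+V)×4.4
251,600,000 + 0.4V = 162,800,000 + 4.4V
88,800,000 = 4V
V = 22,200,000 m³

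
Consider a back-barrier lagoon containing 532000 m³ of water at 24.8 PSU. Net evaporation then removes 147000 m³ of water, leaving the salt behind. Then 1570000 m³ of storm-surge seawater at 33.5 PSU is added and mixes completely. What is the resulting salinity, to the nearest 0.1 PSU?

33.7 PSU

After evaporation: salt = 532,000×24.8 = 13,193,600; volume = 532,000 − 147,000 = 385,000 m³
After mixing: salt = 13,193,600 + 1,570,000×33.5 = 65,788,600; volume = 385,000 + 1,570,000 = 1,955,000 m³
S = 65,788,600 / 1,955,000 = 33.6515 PSU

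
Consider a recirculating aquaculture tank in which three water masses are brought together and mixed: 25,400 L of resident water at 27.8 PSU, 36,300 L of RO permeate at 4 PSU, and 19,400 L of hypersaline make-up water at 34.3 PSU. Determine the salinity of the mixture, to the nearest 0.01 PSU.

18.70 PSU

Conserving salt mass:
salt = 25,400×27.8 + 36,300×4 + 19,400×34.3 = 706,120 + 145,200 + 665,420 = 1,516,740
volume = 25,400 + 36,300 + 19,400 = 81,100 L
S = 1,516,740 / 81,100 = 18.7021 PSU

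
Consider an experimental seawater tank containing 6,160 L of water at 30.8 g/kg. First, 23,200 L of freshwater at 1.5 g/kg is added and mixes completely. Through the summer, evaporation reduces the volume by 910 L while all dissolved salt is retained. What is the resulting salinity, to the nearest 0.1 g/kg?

After mixing: salt = 6,160×30.8 + 23,200×1.5 = 224,528; volume = 29,360 L
After evaporation: salt unchanged = 224,528; volume = 29,360 − 910 = 28,450 L
S = 224,528 / 28,450 = 7.892 g/kg

7.9 g/kg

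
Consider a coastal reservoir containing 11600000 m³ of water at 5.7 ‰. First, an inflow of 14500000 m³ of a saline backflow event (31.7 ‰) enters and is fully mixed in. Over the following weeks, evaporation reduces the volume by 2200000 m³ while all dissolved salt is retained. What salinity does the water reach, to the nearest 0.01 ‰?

22.00 ‰

After mixing: salt = 11,600,000×5.7 + 14,500,000×31.7 = 525,770,000; volume = 26,100,000 m³
After evaporation: salt unchanged = 525,770,000; volume = 26,100,000 − 2,200,000 = 23,900,000 m³
S = 525,770,000 / 23,900,000 = 21.9987 ‰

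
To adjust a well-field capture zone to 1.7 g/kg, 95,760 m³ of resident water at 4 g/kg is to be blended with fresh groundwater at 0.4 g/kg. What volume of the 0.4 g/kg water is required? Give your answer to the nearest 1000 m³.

169000 m³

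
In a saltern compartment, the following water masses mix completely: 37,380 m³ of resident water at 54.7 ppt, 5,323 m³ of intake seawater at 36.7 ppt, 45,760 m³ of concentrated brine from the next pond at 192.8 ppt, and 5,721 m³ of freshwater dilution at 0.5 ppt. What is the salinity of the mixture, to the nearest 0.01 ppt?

117.49 ppt

Conserving salt mass:
salt = 37,380×54.7 + 5,323×36.7 + 45,760×192.8 + 5,721×0.5 = 2,044,686 + 195,354.1 + 8,822,528 + 2,860.5 = 11,065,428.6
volume = 37,380 + 5,323 + 45,760 + 5,721 = 94,184 m³
S = 11,065,428.6 / 94,184 = 117.4874 ppt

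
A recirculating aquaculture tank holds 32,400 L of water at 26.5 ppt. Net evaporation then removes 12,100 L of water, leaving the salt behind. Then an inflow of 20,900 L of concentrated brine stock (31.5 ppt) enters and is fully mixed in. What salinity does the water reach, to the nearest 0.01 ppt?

After evaporation: salt = 32,400×26.5 = 858,600; volume = 32,400 − 12,100 = 20,300 L
After mixing: salt = 858,600 + 20,900×31.5 = 1,516,950; volume = 20,300 + 20,900 = 41,200 L
S = 1,516,950 / 41,200 = 36.8192 ppt

36.82 ppt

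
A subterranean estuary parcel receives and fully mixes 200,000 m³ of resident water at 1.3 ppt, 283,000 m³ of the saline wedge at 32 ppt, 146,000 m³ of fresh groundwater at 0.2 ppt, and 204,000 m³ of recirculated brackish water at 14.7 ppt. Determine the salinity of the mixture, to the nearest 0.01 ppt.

14.82 ppt

Mass of salt is conserved:
salt = 200,000×1.3 + 283,000×32 + 146,000×0.2 + 204,000×14.7 = 260,000 + 9,056,000 + 29,200 + 2,998,800 = 12,344,000
volume = 200,000 + 283,000 + 146,000 + 204,000 = 833,000 m³
S = 12,344,000 / 833,000 = 14.8187 ppt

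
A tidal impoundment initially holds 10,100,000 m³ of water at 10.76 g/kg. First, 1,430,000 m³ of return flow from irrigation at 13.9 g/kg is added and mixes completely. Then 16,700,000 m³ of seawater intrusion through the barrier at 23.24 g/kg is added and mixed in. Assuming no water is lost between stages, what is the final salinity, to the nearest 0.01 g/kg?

Mass of salt is conserved:
Initial salt = 10,100,000×10.76 = 108,676,000
After stage 1: salt = 108,676,000 + 1,430,000×13.9 = 128,553,000; volume = 11,530,000 m³; S = 11.149 g/kg
After stage 2: salt = 128,553,000 + 16,700,000×23.24 = 516,661,000; volume = 28,230,000 m³
S = 516,661,000 / 28,230,000 = 18.3018 g/kg

18.30 g/kg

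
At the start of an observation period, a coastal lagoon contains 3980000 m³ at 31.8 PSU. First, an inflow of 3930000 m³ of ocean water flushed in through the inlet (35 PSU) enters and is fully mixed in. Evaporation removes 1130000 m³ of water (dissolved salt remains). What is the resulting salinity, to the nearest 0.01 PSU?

38.95 PSU

After mixing: salt = 3,980,000×31.8 + 3,930,000×35 = 264,114,000; volume = 7,910,000 m³
After evaporation: salt unchanged = 264,114,000; volume = 7,910,000 − 1,130,000 = 6,780,000 m³
S = 264,114,000 / 6,780,000 = 38.9549 PSU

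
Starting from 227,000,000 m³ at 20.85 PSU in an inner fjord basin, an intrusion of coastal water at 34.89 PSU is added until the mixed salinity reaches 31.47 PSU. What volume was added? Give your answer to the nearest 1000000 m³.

705000000 m³

Salt balance: 227,000,000×20.85 + V×34.89 = (227,000,000+V)×31.47
4,732,950,000 + 34.89V = 7,143,690,000 + 31.47V
2,410,740,000 = 3.42V
V = 704,894,736.84 m³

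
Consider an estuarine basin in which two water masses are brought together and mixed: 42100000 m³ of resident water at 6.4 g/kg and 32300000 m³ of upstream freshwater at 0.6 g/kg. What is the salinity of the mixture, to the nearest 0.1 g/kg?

By conservation of dissolved salt,
salt = 42,100,000×6.4 + 32,300,000×0.6 = 269,440,000 + 19,380,000 = 288,820,000
volume = 42,100,000 + 32,300,000 = 74,400,000 m³
S = 288,820,000 / 74,400,000 = 3.882 g/kg

3.9 g/kg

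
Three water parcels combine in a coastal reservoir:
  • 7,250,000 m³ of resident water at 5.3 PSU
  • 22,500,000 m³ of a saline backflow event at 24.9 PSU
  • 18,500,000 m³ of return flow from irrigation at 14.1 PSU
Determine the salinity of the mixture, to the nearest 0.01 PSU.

By conservation of dissolved salt,
salt = 7,250,000×5.3 + 22,500,000×24.9 + 18,500,000×14.1 = 38,425,000 + 560,250,000 + 260,850,000 = 859,525,000
volume = 7,250,000 + 22,500,000 + 18,500,000 = 48,250,000 m³
S = 859,525,000 / 48,250,000 = 17.814 PSU

17.81 PSU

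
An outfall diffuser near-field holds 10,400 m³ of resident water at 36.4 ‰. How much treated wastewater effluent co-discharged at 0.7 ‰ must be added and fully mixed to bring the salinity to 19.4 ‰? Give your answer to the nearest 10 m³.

9450 m³

Salt balance: 10,400×36.4 + V×0.7 = (10,400+V)×19.4
378,560 + 0.7V = 201,760 + 19.4V
176,800 = 18.7V
V = 9,454.55 m³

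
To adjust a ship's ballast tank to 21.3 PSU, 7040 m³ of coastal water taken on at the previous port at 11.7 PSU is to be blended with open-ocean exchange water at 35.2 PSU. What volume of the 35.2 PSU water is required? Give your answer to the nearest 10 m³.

Salt balance: 7,040×11.7 + V×35.2 = (7,040+V)×21.3
82,368 + 35.2V = 149,952 + 21.3V
67,584 = 13.9V
V = 4,862.16 m³

4860 m³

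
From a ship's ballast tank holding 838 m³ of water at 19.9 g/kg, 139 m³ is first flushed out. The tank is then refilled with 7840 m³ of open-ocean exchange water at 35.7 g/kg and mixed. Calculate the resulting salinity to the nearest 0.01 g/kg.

Remaining after removal: 699 m³ at 19.9 g/kg (salt = 13,910.1)
After addition: salt = 13,910.1 + 7,840×35.7 = 293,798.1; volume = 8,539 m³
S = 293,798.1 / 8,539 = 34.4066 g/kg

34.41 g/kg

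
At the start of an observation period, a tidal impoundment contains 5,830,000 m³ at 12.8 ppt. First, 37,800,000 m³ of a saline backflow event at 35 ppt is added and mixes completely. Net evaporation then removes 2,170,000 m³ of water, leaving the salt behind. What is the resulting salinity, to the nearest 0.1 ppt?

After mixing: salt = 5,830,000×12.8 + 37,800,000×35 = 1,397,624,000; volume = 43,630,000 m³
After evaporation: salt unchanged = 1,397,624,000; volume = 43,630,000 − 2,170,000 = 41,460,000 m³
S = 1,397,624,000 / 41,460,000 = 33.7102 ppt

33.7 ppt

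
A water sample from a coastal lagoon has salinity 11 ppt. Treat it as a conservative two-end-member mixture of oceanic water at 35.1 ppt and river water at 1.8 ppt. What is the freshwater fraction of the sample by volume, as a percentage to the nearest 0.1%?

Let f be the freshwater fraction. Salt balance per unit volume:
f×1.8 + (1−f)×35.1 = 11
f = (35.1 − 11) / (35.1 − 1.8) = 24.1/33.3 = 0.7237

72.4%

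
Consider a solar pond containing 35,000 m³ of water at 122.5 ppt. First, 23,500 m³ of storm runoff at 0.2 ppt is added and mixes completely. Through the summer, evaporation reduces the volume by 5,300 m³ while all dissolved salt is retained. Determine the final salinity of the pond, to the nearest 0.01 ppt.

After mixing: salt = 35,000×122.5 + 23,500×0.2 = 4,292,200; volume = 58,500 m³
After evaporation: salt unchanged = 4,292,200; volume = 58,500 − 5,300 = 53,200 m³
S = 4,292,200 / 53,200 = 80.6805 ppt

80.68 ppt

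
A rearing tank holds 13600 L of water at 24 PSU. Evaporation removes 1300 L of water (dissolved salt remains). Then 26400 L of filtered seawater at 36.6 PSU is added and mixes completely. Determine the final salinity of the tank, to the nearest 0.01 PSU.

33.40 PSU

After evaporation: salt = 13,600×24 = 326,400; volume = 13,600 − 1,300 = 12,300 L
After mixing: salt = 326,400 + 26,400×36.6 = 1,292,640; volume = 12,300 + 26,400 = 38,700 L
S = 1,292,640 / 38,700 = 33.4016 PSU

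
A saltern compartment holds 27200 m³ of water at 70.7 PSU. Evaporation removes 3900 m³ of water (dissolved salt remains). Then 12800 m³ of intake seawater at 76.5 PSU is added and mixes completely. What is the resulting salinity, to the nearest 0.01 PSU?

80.39 PSU

After evaporation: salt = 27,200×70.7 = 1,923,040; volume = 27,200 − 3,900 = 23,300 m³
After mixing: salt = 1,923,040 + 12,800×76.5 = 2,902,240; volume = 23,300 + 12,800 = 36,100 m³
S = 2,902,240 / 36,100 = 80.3945 PSU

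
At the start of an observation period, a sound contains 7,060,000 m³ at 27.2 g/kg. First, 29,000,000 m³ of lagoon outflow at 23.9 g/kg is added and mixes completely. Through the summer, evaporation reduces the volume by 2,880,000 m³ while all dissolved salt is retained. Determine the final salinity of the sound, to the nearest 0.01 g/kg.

26.68 g/kg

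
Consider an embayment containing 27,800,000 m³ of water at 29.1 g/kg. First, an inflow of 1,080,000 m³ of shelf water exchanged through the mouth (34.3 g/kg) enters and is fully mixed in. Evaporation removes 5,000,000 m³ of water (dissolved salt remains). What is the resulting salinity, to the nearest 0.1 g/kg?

After mixing: salt = 27,800,000×29.1 + 1,080,000×34.3 = 846,024,000; volume = 28,880,000 m³
After evaporation: salt unchanged = 846,024,000; volume = 28,880,000 − 5,000,000 = 23,880,000 m³
S = 846,024,000 / 23,880,000 = 35.4281 g/kg

35.4 g/kg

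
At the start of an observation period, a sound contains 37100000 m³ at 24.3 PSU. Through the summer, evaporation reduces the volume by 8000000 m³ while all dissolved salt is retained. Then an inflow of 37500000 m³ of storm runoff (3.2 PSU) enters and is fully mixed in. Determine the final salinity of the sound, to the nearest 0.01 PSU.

After evaporation: salt = 37,100,000×24.3 = 901,530,000; volume = 37,100,000 − 8,000,000 = 29,100,000 m³
After mixing: salt = 901,530,000 + 37,500,000×3.2 = 1,021,530,000; volume = 29,100,000 + 37,500,000 = 66,600,000 m³
S = 1,021,530,000 / 66,600,000 = 15.3383 PSU

15.34 PSU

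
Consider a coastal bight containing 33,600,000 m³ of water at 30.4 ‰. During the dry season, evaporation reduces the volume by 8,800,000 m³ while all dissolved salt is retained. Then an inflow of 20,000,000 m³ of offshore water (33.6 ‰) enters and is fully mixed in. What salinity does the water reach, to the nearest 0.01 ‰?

37.80 ‰

After evaporation: salt = 33,600,000×30.4 = 1,021,440,000; volume = 33,600,000 − 8,800,000 = 24,800,000 m³
After mixing: salt = 1,021,440,000 + 20,000,000×33.6 = 1,693,440,000; volume = 24,800,000 + 20,000,000 = 44,800,000 m³
S = 1,693,440,000 / 44,800,000 = 37.8 ‰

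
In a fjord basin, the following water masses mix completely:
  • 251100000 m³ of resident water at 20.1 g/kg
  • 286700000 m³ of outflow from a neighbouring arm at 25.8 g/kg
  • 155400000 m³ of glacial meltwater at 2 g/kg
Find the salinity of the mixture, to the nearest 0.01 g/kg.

18.40 g/kg

By conservation of dissolved salt,
salt = 251,100,000×20.1 + 286,700,000×25.8 + 155,400,000×2 = 5,047,110,000 + 7,396,860,000 + 310,800,000 = 12,754,770,000
volume = 251,100,000 + 286,700,000 + 155,400,000 = 693,200,000 m³
S = 12,754,770,000 / 693,200,000 = 18.3998 g/kg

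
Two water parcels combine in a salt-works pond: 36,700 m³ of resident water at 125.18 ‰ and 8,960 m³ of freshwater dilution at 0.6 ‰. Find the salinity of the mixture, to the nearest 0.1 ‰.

Weighted by volume,
salt = 36,700×125.18 + 8,960×0.6 = 4,594,106 + 5,376 = 4,599,482
volume = 36,700 + 8,960 = 45,660 m³
S = 4,599,482 / 45,660 = 100.733 ‰

100.7 ‰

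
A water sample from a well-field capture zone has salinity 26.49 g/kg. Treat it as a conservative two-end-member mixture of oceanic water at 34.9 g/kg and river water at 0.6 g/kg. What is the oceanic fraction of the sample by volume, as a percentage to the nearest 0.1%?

Let g be the oceanic fraction. Salt balance per unit volume:
g×34.9 + (1−g)×0.6 = 26.49
g = (26.49 − 0.6) / (34.9 − 0.6) = 25.89/34.3 = 0.7548

75.5%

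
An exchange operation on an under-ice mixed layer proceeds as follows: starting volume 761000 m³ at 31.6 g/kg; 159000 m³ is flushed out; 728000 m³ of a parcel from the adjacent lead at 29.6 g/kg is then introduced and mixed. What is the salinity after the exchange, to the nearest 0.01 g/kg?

Remaining after removal: 602,000 m³ at 31.6 g/kg (salt = 19,023,200)
After addition: salt = 19,023,200 + 728,000×29.6 = 40,572,000; volume = 1,330,000 m³
S = 40,572,000 / 1,330,000 = 30.5053 g/kg

30.51 g/kg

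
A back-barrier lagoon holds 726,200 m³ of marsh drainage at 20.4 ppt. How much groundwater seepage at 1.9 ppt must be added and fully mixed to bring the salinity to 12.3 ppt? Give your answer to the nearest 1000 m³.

566000 m³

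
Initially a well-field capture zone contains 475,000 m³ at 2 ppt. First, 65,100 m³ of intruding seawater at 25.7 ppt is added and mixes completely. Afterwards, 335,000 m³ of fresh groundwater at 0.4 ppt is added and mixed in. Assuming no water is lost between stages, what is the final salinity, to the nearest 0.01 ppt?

3.15 ppt

Mass of salt is conserved:
Initial salt = 475,000×2 = 950,000
After stage 1: salt = 950,000 + 65,100×25.7 = 2,623,070; volume = 540,100 m³; S = 4.857 ppt
After stage 2: salt = 2,623,070 + 335,000×0.4 = 2,757,070; volume = 875,100 m³
S = 2,757,070 / 875,100 = 3.1506 ppt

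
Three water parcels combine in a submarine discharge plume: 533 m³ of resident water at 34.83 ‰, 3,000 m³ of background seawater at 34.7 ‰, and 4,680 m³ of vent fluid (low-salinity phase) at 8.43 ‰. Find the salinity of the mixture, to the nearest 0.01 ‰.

By conservation of dissolved salt,
salt = 533×34.83 + 3,000×34.7 + 4,680×8.43 = 18,564.39 + 104,100 + 39,452.4 = 162,116.79
volume = 533 + 3,000 + 4,680 = 8,213 m³
S = 162,116.79 / 8,213 = 19.739 ‰

19.74 ‰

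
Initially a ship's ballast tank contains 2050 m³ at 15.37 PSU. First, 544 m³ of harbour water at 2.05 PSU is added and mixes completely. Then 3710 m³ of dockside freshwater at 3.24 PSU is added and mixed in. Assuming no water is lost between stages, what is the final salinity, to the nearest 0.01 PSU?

7.08 PSU

Total salt / total volume:
Initial salt = 2,050×15.37 = 31,508.5
After stage 1: salt = 31,508.5 + 544×2.05 = 32,623.7; volume = 2,594 m³; S = 12.577 PSU
After stage 2: salt = 32,623.7 + 3,710×3.24 = 44,644.1; volume = 6,304 m³
S = 44,644.1 / 6,304 = 7.0819 PSU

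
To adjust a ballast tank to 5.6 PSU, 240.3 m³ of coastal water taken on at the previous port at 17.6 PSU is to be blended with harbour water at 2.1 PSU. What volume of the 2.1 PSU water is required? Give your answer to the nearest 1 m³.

824 m³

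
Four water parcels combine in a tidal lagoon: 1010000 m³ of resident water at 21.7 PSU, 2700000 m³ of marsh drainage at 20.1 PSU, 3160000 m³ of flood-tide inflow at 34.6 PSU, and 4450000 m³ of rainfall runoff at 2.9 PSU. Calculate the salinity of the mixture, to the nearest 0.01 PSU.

Salt balance:
salt = 1,010,000×21.7 + 2,700,000×20.1 + 3,160,000×34.6 + 4,450,000×2.9 = 21,917,000 + 54,270,000 + 109,336,000 + 12,905,000 = 198,428,000
volume = 1,010,000 + 2,700,000 + 3,160,000 + 4,450,000 = 11,320,000 m³
S = 198,428,000 / 11,320,000 = 17.529 PSU

17.53 PSU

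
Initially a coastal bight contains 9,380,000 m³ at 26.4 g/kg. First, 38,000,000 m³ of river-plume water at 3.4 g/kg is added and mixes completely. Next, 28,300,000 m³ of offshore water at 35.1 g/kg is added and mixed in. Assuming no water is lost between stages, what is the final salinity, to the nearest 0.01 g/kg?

Weighted by volume,
Initial salt = 9,380,000×26.4 = 247,632,000
After stage 1: salt = 247,632,000 + 38,000,000×3.4 = 376,832,000; volume = 47,380,000 m³; S = 7.953 g/kg
After stage 2: salt = 376,832,000 + 28,300,000×35.1 = 1,370,162,000; volume = 75,680,000 m³
S = 1,370,162,000 / 75,680,000 = 18.1047 g/kg

18.10 g/kg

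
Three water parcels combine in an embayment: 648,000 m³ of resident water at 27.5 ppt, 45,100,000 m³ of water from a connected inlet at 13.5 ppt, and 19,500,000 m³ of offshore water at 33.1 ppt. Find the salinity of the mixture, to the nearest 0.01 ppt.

19.50 ppt

Conserving salt mass:
salt = 648,000×27.5 + 45,100,000×13.5 + 19,500,000×33.1 = 17,820,000 + 608,850,000 + 645,450,000 = 1,272,120,000
volume = 648,000 + 45,100,000 + 19,500,000 = 65,248,000 m³
S = 1,272,120,000 / 65,248,000 = 19.4967 ppt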